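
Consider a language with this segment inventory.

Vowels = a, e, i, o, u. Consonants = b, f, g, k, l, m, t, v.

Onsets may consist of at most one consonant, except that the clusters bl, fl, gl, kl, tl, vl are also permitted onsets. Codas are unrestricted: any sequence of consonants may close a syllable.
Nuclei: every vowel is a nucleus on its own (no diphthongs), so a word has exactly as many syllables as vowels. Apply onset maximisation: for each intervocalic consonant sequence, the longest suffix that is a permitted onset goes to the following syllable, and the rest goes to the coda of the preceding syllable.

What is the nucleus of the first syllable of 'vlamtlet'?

a

Nuclei (vowels): a, e → 2 syllables.
The first nucleus (vowel 1 from the left) is /a/.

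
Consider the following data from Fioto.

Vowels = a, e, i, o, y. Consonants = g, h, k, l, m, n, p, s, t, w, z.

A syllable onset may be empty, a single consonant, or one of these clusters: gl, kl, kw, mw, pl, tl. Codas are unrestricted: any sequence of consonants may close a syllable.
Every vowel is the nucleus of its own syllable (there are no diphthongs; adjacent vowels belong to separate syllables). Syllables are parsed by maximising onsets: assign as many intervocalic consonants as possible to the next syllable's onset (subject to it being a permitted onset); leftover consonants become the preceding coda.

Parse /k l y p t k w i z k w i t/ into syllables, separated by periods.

klypt.kwiz.kwit

Vowels present: y, i, i; each is a nucleus, giving 3 syllables.
Between /y/ (V1) and /i/ (V2): /ptkw/; trying suffixes from longest down, /kw/ is the first permitted one, so coda /pt/ | onset /kw/.
Between /i/ (V2) and /i/ (V3): cluster /zkw/ — the longest permitted-onset suffix is /kw/; onset = /kw/, preceding coda = /z/.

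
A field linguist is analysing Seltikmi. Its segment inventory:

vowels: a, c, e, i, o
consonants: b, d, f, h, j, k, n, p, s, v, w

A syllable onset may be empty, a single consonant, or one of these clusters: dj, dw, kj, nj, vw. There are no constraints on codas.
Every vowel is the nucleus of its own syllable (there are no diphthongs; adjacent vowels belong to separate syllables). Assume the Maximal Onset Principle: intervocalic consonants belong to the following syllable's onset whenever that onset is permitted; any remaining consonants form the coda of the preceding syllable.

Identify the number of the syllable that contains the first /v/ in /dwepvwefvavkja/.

Nuclei (vowels): e, e, a, a → 4 syllables.
Between /e/ (V1) and /e/ (V2): cluster /pvw/ — the longest permitted-onset suffix is /vw/; onset = /vw/, preceding coda = /p/.
Between /e/ (V2) and /a/ (V3): /fv/ splits as /f/ + /v/ (/v/ is the longest suffix that is a licit onset).
Between /a/ (V3) and /a/ (V4): /vkj/; trying suffixes from longest down, /kj/ is the first permitted one, so coda /v/ | onset /kj/.
So the parse is dwep.vwef.vav.kja.
The first /v/ is in the onset of syllable 2 (/vwef/).

2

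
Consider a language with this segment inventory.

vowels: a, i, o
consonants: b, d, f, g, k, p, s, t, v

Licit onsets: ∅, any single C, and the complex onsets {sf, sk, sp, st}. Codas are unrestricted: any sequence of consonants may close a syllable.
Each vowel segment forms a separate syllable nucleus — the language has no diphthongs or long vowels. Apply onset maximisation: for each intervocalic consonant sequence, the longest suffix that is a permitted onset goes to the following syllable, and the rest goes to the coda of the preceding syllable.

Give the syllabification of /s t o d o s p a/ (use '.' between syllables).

sto.do.spa

Vowels present: o, o, a; each is a nucleus, giving 3 syllables.
σ1/σ2 boundary: /d/ is a single consonant, so it becomes the next onset.
σ2/σ3 boundary: /sp/ — entire cluster is a permitted onset → onset /sp/, coda ∅.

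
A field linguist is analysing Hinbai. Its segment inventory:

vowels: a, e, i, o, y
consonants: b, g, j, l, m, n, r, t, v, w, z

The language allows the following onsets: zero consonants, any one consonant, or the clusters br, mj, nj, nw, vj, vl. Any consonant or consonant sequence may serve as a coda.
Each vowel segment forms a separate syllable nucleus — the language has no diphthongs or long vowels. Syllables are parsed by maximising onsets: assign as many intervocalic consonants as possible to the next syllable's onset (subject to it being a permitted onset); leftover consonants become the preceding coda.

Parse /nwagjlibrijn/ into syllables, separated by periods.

nwagj.li.brijn

The vowels are a, i, i — 3 nuclei, so 3 syllables.
Between /a/ (V1) and /i/ (V2): /gjl/ splits as /gj/ + /l/ (/l/ is the longest suffix that is a licit onset).
Between /i/ (V2) and /i/ (V3): /br/ is a licit onset in full, so it all attaches to the next syllable.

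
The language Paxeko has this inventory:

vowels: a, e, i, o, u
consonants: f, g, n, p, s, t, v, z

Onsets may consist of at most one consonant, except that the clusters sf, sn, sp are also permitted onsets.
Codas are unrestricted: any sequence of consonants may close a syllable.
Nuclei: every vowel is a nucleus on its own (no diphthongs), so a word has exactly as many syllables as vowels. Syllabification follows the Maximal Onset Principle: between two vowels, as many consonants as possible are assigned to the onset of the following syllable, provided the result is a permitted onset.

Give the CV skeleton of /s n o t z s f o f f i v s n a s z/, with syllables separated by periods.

CCVCC.CCVC.CVC.CCVCC

The vowels are o, o, i, a — 4 nuclei, so 4 syllables.
σ1/σ2 boundary: cluster /tzsf/ — the longest permitted-onset suffix is /sf/; onset = /sf/, preceding coda = /tz/.
σ2/σ3 boundary: cluster /ff/ — the longest permitted-onset suffix is /f/; onset = /f/, preceding coda = /f/.
σ3/σ4 boundary: /vsn/ — longest licit onset from the right is /sn/, leaving /v/ as coda.
Syllabification: snotz.sfof.fiv.snasz.
Mapping each syllable to C/V: /snotz/ → CCVCC, /sfof/ → CCVC, /fiv/ → CVC, /snasz/ → CCVCC.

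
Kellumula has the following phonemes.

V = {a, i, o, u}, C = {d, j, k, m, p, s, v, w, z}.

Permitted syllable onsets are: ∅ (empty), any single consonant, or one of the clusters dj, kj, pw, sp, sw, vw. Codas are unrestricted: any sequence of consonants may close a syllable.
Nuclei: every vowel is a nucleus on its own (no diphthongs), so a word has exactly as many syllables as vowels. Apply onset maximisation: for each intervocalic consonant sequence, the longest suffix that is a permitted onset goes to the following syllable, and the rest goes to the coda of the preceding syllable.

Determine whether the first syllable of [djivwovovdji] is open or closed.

Vowels present: i, o, o, i; each is a nucleus, giving 4 syllables.
σ1/σ2 boundary: cluster /vw/ — /vw/ is itself a permitted onset, so the whole cluster goes right; preceding coda = ∅.
σ2/σ3 boundary: /v/ is a single consonant, so it becomes the next onset.
σ3/σ4 boundary: /vdj/; trying suffixes from longest down, /dj/ is the first permitted one, so coda /v/ | onset /dj/.
Syllabification: dji.vwo.vov.dji.
Syllable 1 is /dji/; it ends in its nucleus with no coda, so it is open.

open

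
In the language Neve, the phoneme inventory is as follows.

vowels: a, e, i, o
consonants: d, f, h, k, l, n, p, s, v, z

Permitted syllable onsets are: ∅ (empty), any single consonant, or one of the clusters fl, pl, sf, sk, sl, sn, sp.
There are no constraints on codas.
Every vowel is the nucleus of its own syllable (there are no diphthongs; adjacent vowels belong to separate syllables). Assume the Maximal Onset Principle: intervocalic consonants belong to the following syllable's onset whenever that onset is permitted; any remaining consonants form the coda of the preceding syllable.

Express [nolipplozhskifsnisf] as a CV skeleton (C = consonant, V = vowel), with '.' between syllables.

CV.CVC.CCVCC.CCVC.CCVCC

The vowels are o, i, o, i, i — 5 nuclei, so 5 syllables.
V1 /o/ – V2 /i/: /l/ → onset of the next syllable (single consonants are always licit onsets).
V2 /i/ – V3 /o/: /ppl/ splits as /p/ + /pl/ (/pl/ is the longest suffix that is a licit onset).
V3 /o/ – V4 /i/: /zhsk/; trying suffixes from longest down, /sk/ is the first permitted one, so coda /zh/ | onset /sk/.
V4 /i/ – V5 /i/: /fsn/ splits as /f/ + /sn/ (/sn/ is the longest suffix that is a licit onset).
Syllabification: no.lip.plozh.skif.snisf.
Mapping each syllable to C/V: /no/ → CV, /lip/ → CVC, /plozh/ → CCVCC, /skif/ → CCVC, /snisf/ → CCVCC.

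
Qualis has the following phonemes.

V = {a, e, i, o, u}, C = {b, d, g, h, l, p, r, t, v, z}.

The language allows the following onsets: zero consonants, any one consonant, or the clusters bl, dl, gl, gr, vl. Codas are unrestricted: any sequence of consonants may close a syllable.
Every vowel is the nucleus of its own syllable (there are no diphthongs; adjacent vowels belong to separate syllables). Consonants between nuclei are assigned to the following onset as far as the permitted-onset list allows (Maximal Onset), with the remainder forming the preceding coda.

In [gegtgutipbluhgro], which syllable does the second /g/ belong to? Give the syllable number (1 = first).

1

Nuclei (vowels): e, u, i, u, o → 5 syllables.
V1 /e/ – V2 /u/: cluster /gtg/ — the longest permitted-onset suffix is /g/; onset = /g/, preceding coda = /gt/.
V2 /u/ – V3 /i/: just /t/ — single C goes to the following onset.
V3 /i/ – V4 /u/: /pbl/; trying suffixes from longest down, /bl/ is the first permitted one, so coda /p/ | onset /bl/.
V4 /u/ – V5 /o/: /hgr/ — longest licit onset from the right is /gr/, leaving /h/ as coda.
So the parse is gegt.gu.tip.bluh.gro.
The second /g/ is in the coda of syllable 1 (/gegt/).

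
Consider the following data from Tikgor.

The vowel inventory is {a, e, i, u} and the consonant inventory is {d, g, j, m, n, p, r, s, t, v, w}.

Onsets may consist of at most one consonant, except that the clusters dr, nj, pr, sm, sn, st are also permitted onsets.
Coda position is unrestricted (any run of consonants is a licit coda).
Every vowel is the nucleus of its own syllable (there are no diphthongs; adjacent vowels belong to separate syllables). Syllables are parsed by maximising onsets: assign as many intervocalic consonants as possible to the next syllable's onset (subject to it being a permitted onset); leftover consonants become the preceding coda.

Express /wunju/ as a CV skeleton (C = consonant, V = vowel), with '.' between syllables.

Vowels present: u, u; each is a nucleus, giving 2 syllables.
V1 /u/ – V2 /u/: cluster /nj/ — /nj/ is itself a permitted onset, so the whole cluster goes right; preceding coda = ∅.
Result: wu.nju.
Mapping each syllable to C/V: /wu/ → CV, /nju/ → CCV.

CV.CCV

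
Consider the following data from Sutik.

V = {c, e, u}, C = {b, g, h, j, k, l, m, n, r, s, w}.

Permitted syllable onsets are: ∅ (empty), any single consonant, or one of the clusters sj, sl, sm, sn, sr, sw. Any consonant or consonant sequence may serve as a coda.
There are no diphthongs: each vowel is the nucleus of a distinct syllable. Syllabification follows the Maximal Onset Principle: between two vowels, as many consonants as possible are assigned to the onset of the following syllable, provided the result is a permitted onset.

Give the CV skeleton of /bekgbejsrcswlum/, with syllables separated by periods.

The vowels are e, e, c, u — 4 nuclei, so 4 syllables.
Between /e/ (V1) and /e/ (V2): cluster /kgb/ — the longest permitted-onset suffix is /b/; onset = /b/, preceding coda = /kg/.
Between /e/ (V2) and /c/ (V3): /jsr/; trying suffixes from longest down, /sr/ is the first permitted one, so coda /j/ | onset /sr/.
Between /c/ (V3) and /u/ (V4): /swl/ splits as /sw/ + /l/ (/l/ is the longest suffix that is a licit onset).
Syllabification: bekg.bej.srcsw.lum.
Mapping each syllable to C/V: /bekg/ → CVCC, /bej/ → CVC, /srcsw/ → CCVCC, /lum/ → CVC.

CVCC.CVC.CCVCC.CVC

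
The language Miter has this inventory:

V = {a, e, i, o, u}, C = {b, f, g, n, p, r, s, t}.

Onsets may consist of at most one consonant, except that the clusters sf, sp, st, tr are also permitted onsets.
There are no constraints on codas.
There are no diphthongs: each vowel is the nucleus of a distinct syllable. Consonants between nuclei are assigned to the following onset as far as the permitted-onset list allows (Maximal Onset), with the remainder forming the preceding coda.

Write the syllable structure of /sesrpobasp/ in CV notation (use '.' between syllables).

Nuclei (vowels): e, o, a → 3 syllables.
Between /e/ (V1) and /o/ (V2): /srp/ — longest licit onset from the right is /p/, leaving /sr/ as coda.
Between /o/ (V2) and /a/ (V3): /b/ → onset of the next syllable (single consonants are always licit onsets).
Result: sesr.po.basp.
Mapping each syllable to C/V: /sesr/ → CVCC, /po/ → CV, /basp/ → CVCC.

CVCC.CV.CVCC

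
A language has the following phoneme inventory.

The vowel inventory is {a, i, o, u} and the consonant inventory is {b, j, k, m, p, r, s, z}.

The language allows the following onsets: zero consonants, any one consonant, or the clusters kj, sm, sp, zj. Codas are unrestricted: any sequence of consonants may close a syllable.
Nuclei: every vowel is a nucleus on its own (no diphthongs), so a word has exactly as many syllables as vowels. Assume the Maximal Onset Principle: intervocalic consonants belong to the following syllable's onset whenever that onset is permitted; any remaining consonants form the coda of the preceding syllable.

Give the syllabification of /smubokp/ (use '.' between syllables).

The vowels are u, o — 2 nuclei, so 2 syllables.
/u…o/ gap (V1→V2): /b/ → onset of the next syllable (single consonants are always licit onsets).

smu.bokp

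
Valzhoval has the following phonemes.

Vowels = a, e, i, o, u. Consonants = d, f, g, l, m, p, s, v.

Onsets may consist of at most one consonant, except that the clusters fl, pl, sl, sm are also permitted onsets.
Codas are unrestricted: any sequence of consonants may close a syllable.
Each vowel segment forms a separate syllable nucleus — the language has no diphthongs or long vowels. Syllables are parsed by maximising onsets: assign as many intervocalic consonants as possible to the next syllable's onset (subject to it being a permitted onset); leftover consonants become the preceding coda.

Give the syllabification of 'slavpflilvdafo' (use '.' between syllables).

Vowels present: a, i, a, o; each is a nucleus, giving 4 syllables.
/a…i/ gap (V1→V2): cluster /vpfl/ — the longest permitted-onset suffix is /fl/; onset = /fl/, preceding coda = /vp/.
/i…a/ gap (V2→V3): /lvd/ splits as /lv/ + /d/ (/d/ is the longest suffix that is a licit onset).
/a…o/ gap (V3→V4): /f/ → onset of the next syllable (single consonants are always licit onsets).

slavp.flilv.da.fo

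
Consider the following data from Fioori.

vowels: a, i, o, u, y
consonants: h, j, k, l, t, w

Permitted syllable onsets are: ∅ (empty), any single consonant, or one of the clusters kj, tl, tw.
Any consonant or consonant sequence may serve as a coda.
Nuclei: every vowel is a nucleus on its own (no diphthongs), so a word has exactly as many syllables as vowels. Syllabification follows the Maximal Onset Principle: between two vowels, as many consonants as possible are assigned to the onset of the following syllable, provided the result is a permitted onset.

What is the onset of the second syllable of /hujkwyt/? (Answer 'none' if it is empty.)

w

Nuclei (vowels): u, y → 2 syllables.
V1 /u/ – V2 /y/: /jkw/ — longest licit onset from the right is /w/, leaving /jk/ as coda.
Result: hujk.wyt.
Syllable 2 is /wyt/: onset /w/, nucleus /y/, coda /t/.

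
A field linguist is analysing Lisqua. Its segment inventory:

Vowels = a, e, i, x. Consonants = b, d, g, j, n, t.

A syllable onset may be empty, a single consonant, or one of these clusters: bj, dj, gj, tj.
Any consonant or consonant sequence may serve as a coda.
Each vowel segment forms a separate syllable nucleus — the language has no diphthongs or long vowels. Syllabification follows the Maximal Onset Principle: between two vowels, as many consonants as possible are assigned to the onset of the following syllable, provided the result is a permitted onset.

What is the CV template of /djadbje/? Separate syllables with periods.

Nuclei (vowels): a, e → 2 syllables.
/a…e/ gap (V1→V2): /dbj/; trying suffixes from longest down, /bj/ is the first permitted one, so coda /d/ | onset /bj/.
Syllabification: djad.bje.
Mapping each syllable to C/V: /djad/ → CCVC, /bje/ → CCV.

CCVC.CCV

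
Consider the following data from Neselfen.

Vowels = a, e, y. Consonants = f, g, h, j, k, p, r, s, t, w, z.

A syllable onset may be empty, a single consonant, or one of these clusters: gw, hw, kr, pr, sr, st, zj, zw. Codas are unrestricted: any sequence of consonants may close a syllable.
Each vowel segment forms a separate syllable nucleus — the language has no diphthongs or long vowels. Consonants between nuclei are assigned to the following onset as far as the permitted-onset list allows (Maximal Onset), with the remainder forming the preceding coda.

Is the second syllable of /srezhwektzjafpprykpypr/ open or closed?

Vowels present: e, e, a, y, y; each is a nucleus, giving 5 syllables.
Between /e/ (V1) and /e/ (V2): /zhw/ splits as /z/ + /hw/ (/hw/ is the longest suffix that is a licit onset).
Between /e/ (V2) and /a/ (V3): /ktzj/ splits as /kt/ + /zj/ (/zj/ is the longest suffix that is a licit onset).
Between /a/ (V3) and /y/ (V4): /fppr/; trying suffixes from longest down, /pr/ is the first permitted one, so coda /fp/ | onset /pr/.
Between /y/ (V4) and /y/ (V5): /kp/ — longest licit onset from the right is /p/, leaving /k/ as coda.
Syllabification: srez.hwekt.zjafp.pryk.pypr.
Syllable 2 is /hwekt/ with coda /kt/, so it is closed.

closed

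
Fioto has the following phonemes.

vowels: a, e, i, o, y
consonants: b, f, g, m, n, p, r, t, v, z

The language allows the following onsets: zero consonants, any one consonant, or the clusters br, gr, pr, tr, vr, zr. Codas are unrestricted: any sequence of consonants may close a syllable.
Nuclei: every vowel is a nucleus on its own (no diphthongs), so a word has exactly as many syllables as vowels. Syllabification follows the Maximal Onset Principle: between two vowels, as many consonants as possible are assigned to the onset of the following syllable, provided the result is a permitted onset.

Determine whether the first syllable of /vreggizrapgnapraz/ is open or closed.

Nuclei (vowels): e, i, a, a, a → 5 syllables.
V1 /e/ – V2 /i/: /gg/ splits as /g/ + /g/ (/g/ is the longest suffix that is a licit onset).
V2 /i/ – V3 /a/: cluster /zr/ — /zr/ is itself a permitted onset, so the whole cluster goes right; preceding coda = ∅.
V3 /a/ – V4 /a/: /pgn/; trying suffixes from longest down, /n/ is the first permitted one, so coda /pg/ | onset /n/.
V4 /a/ – V5 /a/: /pr/ is a licit onset in full, so it all attaches to the next syllable.
Syllabification: vreg.gi.zrapg.na.praz.
Syllable 1 is /vreg/ with coda /g/, so it is closed.

closed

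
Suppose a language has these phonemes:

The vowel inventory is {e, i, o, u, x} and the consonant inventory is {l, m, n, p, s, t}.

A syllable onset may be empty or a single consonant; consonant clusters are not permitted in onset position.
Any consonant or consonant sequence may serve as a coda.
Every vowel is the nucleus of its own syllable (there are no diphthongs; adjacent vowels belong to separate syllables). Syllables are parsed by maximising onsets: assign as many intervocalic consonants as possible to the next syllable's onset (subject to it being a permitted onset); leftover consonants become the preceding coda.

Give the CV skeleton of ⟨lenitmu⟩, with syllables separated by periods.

Vowels present: e, i, u; each is a nucleus, giving 3 syllables.
σ1/σ2 boundary: just /n/ — single C goes to the following onset.
σ2/σ3 boundary: /tm/ — longest licit onset from the right is /m/, leaving /t/ as coda.
Result: le.nit.mu.
Mapping each syllable to C/V: /le/ → CV, /nit/ → CVC, /mu/ → CV.

CV.CVC.CV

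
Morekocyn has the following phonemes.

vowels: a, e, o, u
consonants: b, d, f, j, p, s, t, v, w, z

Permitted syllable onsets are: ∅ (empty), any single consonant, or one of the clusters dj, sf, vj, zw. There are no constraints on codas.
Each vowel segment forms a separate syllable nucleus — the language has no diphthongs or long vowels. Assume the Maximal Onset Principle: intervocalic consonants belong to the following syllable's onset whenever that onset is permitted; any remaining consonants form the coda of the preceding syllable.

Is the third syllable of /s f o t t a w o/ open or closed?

open

The vowels are o, a, o — 3 nuclei, so 3 syllables.
Between /o/ (V1) and /a/ (V2): /tt/ — longest licit onset from the right is /t/, leaving /t/ as coda.
Between /a/ (V2) and /o/ (V3): /w/ → onset of the next syllable (single consonants are always licit onsets).
Result: sfot.ta.wo.
Syllable 3 is /wo/; it ends in its nucleus with no coda, so it is open.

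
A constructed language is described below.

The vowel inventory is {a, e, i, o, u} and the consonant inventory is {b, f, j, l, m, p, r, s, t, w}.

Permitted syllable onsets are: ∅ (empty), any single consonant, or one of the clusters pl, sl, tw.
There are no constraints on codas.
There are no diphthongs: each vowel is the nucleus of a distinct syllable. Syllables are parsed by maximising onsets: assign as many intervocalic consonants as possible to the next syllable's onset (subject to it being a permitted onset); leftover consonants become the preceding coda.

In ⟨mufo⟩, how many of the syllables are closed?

Nuclei (vowels): u, o → 2 syllables.
σ1/σ2 boundary: just /f/ — single C goes to the following onset.
Syllabification: mu.fo.
Classifying each syllable: /mu/ (open), /fo/ (open).
Closed syllables: 0.

0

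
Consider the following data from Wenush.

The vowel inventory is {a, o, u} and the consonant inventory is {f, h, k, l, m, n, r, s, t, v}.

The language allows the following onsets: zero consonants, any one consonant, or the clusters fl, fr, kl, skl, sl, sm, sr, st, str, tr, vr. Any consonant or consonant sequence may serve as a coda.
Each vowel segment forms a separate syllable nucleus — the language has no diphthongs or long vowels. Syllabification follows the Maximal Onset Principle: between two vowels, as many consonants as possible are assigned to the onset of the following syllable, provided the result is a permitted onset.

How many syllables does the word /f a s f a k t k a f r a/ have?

The vowels are a, a, a, a — 4 nuclei, so 4 syllables.

4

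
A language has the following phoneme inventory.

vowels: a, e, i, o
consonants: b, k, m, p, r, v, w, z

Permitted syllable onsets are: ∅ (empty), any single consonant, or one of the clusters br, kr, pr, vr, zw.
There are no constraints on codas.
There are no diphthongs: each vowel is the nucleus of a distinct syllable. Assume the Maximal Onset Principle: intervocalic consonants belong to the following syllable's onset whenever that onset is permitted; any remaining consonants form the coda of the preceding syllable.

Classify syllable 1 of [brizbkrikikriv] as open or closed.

The vowels are i, i, i, i — 4 nuclei, so 4 syllables.
V1 /i/ – V2 /i/: /zbkr/; trying suffixes from longest down, /kr/ is the first permitted one, so coda /zb/ | onset /kr/.
V2 /i/ – V3 /i/: /k/ is a single consonant, so it becomes the next onset.
V3 /i/ – V4 /i/: /kr/ is a licit onset in full, so it all attaches to the next syllable.
Putting it together: brizb.kri.ki.kriv.
Syllable 1 is /brizb/ with coda /zb/, so it is closed.

closed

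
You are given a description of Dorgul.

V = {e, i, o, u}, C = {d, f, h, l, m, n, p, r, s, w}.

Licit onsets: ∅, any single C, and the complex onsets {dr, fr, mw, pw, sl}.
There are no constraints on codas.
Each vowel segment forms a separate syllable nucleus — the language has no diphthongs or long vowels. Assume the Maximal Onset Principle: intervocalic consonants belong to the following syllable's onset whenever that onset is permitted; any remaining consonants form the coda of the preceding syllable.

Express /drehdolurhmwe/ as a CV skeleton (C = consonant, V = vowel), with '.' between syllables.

The vowels are e, o, u, e — 4 nuclei, so 4 syllables.
σ1/σ2 boundary: /hd/ splits as /h/ + /d/ (/d/ is the longest suffix that is a licit onset).
σ2/σ3 boundary: just /l/ — single C goes to the following onset.
σ3/σ4 boundary: /rhmw/; trying suffixes from longest down, /mw/ is the first permitted one, so coda /rh/ | onset /mw/.
So the parse is dreh.do.lurh.mwe.
Mapping each syllable to C/V: /dreh/ → CCVC, /do/ → CV, /lurh/ → CVCC, /mwe/ → CCV.

CCVC.CV.CVCC.CCV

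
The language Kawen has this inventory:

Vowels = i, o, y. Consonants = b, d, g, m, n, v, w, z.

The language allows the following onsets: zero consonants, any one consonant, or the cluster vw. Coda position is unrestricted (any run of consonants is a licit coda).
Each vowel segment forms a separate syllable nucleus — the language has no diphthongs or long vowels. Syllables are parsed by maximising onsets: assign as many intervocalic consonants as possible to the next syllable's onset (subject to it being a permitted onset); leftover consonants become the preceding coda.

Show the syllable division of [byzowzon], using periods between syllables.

by.zow.zon

Nuclei (vowels): y, o, o → 3 syllables.
/y…o/ gap (V1→V2): /z/ is a single consonant, so it becomes the next onset.
/o…o/ gap (V2→V3): cluster /wz/ — the longest permitted-onset suffix is /z/; onset = /z/, preceding coda = /w/.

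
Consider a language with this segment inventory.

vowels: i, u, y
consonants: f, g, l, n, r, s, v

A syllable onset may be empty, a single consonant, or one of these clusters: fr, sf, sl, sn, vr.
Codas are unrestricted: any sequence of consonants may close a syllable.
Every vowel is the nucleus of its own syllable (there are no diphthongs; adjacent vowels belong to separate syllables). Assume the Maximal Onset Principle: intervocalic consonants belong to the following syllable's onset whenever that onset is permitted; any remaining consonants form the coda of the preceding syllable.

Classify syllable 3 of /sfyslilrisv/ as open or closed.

Nuclei (vowels): y, i, i → 3 syllables.
V1 /y/ – V2 /i/: /sl/ — entire cluster is a permitted onset → onset /sl/, coda ∅.
V2 /i/ – V3 /i/: /lr/ — longest licit onset from the right is /r/, leaving /l/ as coda.
So the parse is sfy.slil.risv.
Syllable 3 is /risv/ with coda /sv/, so it is closed.

closed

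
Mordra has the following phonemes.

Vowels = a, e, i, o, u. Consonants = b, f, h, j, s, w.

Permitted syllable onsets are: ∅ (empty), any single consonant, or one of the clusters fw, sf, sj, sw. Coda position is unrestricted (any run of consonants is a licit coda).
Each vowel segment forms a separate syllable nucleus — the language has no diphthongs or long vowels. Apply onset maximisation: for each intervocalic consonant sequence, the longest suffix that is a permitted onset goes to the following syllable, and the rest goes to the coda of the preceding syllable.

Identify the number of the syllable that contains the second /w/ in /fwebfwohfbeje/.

2

Nuclei (vowels): e, o, e, e → 4 syllables.
Between /e/ (V1) and /o/ (V2): /bfw/ — longest licit onset from the right is /fw/, leaving /b/ as coda.
Between /o/ (V2) and /e/ (V3): /hfb/; trying suffixes from longest down, /b/ is the first permitted one, so coda /hf/ | onset /b/.
Between /e/ (V3) and /e/ (V4): /j/ → onset of the next syllable (single consonants are always licit onsets).
So the parse is fweb.fwohf.be.je.
The second /w/ is in the onset of syllable 2 (/fwohf/).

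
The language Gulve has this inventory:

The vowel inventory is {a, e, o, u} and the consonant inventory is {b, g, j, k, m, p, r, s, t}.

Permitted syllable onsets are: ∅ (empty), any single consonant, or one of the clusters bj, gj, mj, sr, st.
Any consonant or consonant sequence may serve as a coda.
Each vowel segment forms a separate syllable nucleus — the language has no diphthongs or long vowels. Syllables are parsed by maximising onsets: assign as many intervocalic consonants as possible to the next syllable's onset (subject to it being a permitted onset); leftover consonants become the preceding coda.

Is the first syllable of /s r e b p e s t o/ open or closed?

The vowels are e, e, o — 3 nuclei, so 3 syllables.
Between /e/ (V1) and /e/ (V2): /bp/ — longest licit onset from the right is /p/, leaving /b/ as coda.
Between /e/ (V2) and /o/ (V3): /st/ is a licit onset in full, so it all attaches to the next syllable.
Syllabification: sreb.pe.sto.
Syllable 1 is /sreb/ with coda /b/, so it is closed.

closed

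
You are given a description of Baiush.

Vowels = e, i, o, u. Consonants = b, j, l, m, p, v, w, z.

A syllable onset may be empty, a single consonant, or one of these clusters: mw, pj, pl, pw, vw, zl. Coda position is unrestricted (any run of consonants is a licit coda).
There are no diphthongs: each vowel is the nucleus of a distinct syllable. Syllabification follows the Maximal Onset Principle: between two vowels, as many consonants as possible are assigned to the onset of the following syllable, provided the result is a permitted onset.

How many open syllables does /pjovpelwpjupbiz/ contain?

0

Nuclei (vowels): o, e, u, i → 4 syllables.
V1 /o/ – V2 /e/: /vp/; trying suffixes from longest down, /p/ is the first permitted one, so coda /v/ | onset /p/.
V2 /e/ – V3 /u/: /lwpj/ — longest licit onset from the right is /pj/, leaving /lw/ as coda.
V3 /u/ – V4 /i/: /pb/ — longest licit onset from the right is /b/, leaving /p/ as coda.
Result: pjov.pelw.pjup.biz.
Classifying each syllable: /pjov/ (closed), /pelw/ (closed), /pjup/ (closed), /biz/ (closed).
Open syllables: 0.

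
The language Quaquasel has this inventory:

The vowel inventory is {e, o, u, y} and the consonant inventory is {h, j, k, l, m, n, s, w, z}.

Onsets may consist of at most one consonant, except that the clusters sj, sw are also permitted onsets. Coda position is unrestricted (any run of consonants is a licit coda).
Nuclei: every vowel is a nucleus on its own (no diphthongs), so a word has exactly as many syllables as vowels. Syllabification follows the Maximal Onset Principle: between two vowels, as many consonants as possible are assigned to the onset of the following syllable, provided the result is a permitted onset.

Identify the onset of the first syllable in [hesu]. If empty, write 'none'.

h

The vowels are e, u — 2 nuclei, so 2 syllables.
/e…u/ gap (V1→V2): /s/ is a single consonant, so it becomes the next onset.
Putting it together: he.su.
Syllable 1 is /he/: onset /h/, nucleus /e/, coda ∅.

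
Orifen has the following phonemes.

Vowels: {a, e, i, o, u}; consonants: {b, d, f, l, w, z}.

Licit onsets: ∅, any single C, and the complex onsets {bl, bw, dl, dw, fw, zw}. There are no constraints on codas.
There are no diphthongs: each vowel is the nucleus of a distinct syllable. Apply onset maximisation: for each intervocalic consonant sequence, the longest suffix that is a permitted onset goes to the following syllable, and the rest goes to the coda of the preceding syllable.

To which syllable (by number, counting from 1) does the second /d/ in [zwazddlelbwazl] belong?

2

Nuclei (vowels): a, e, a → 3 syllables.
σ1/σ2 boundary: /zddl/ splits as /zd/ + /dl/ (/dl/ is the longest suffix that is a licit onset).
σ2/σ3 boundary: /lbw/; trying suffixes from longest down, /bw/ is the first permitted one, so coda /l/ | onset /bw/.
Putting it together: zwazd.dlel.bwazl.
The second /d/ is in the onset of syllable 2 (/dlel/).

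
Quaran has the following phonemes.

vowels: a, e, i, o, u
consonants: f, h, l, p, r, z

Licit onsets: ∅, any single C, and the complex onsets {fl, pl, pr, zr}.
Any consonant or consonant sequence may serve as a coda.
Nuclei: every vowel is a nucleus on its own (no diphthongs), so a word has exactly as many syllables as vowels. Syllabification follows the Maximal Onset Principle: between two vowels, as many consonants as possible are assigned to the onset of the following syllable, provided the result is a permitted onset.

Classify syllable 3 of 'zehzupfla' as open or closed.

Vowels present: e, u, a; each is a nucleus, giving 3 syllables.
/e…u/ gap (V1→V2): cluster /hz/ — the longest permitted-onset suffix is /z/; onset = /z/, preceding coda = /h/.
/u…a/ gap (V2→V3): /pfl/ — longest licit onset from the right is /fl/, leaving /p/ as coda.
Syllabification: zeh.zup.fla.
Syllable 3 is /fla/; it ends in its nucleus with no coda, so it is open.

open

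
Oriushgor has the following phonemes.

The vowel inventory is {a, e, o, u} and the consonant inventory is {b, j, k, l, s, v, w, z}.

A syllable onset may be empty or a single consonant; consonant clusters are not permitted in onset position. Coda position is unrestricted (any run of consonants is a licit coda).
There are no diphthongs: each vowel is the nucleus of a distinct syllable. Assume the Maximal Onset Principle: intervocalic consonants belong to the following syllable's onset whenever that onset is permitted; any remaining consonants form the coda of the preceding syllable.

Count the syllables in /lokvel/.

2

Vowels present: o, e; each is a nucleus, giving 2 syllables.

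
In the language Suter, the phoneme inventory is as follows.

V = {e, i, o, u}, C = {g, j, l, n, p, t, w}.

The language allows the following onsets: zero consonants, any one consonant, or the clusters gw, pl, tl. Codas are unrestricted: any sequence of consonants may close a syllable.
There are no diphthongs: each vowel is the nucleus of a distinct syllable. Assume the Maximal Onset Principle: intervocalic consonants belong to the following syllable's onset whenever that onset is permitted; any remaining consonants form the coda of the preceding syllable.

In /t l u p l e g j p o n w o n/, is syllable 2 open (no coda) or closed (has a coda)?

closed

The vowels are u, e, o, o — 4 nuclei, so 4 syllables.
Between /u/ (V1) and /e/ (V2): /pl/ — entire cluster is a permitted onset → onset /pl/, coda ∅.
Between /e/ (V2) and /o/ (V3): /gjp/; trying suffixes from longest down, /p/ is the first permitted one, so coda /gj/ | onset /p/.
Between /o/ (V3) and /o/ (V4): cluster /nw/ — the longest permitted-onset suffix is /w/; onset = /w/, preceding coda = /n/.
Result: tlu.plegj.pon.won.
Syllable 2 is /plegj/ with coda /gj/, so it is closed.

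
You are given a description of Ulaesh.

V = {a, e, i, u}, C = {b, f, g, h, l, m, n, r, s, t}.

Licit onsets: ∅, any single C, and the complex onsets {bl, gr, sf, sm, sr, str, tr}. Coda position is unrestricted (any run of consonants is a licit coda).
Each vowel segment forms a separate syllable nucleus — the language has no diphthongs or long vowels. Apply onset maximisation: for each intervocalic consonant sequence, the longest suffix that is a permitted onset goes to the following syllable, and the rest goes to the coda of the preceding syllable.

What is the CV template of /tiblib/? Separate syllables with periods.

The vowels are i, i — 2 nuclei, so 2 syllables.
V1 /i/ – V2 /i/: /bl/ — entire cluster is a permitted onset → onset /bl/, coda ∅.
Result: ti.blib.
Mapping each syllable to C/V: /ti/ → CV, /blib/ → CCVC.

CV.CCVC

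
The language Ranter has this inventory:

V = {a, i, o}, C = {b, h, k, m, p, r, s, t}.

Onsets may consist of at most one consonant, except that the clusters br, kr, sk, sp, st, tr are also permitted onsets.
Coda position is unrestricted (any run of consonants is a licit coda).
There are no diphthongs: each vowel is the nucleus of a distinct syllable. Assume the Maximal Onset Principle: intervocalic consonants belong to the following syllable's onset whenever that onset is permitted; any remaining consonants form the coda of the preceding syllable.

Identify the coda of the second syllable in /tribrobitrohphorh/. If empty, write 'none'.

none

Vowels present: i, o, i, o, o; each is a nucleus, giving 5 syllables.
/i…o/ gap (V1→V2): /br/ — entire cluster is a permitted onset → onset /br/, coda ∅.
/o…i/ gap (V2→V3): /b/ is a single consonant, so it becomes the next onset.
/i…o/ gap (V3→V4): cluster /tr/ — /tr/ is itself a permitted onset, so the whole cluster goes right; preceding coda = ∅.
/o…o/ gap (V4→V5): /hph/; trying suffixes from longest down, /h/ is the first permitted one, so coda /hp/ | onset /h/.
Syllabification: tri.bro.bi.trohp.horh.
Syllable 2 is /bro/: onset /br/, nucleus /o/, coda ∅.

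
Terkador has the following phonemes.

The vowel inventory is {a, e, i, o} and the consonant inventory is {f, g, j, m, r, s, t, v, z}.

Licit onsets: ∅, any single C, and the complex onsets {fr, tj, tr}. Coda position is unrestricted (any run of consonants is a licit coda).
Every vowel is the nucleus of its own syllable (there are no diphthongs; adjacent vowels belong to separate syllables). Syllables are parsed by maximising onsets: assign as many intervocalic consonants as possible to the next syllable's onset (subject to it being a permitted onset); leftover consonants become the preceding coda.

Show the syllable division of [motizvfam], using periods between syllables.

mo.tizv.fam

The vowels are o, i, a — 3 nuclei, so 3 syllables.
σ1/σ2 boundary: /t/ is a single consonant, so it becomes the next onset.
σ2/σ3 boundary: /zvf/; trying suffixes from longest down, /f/ is the first permitted one, so coda /zv/ | onset /f/.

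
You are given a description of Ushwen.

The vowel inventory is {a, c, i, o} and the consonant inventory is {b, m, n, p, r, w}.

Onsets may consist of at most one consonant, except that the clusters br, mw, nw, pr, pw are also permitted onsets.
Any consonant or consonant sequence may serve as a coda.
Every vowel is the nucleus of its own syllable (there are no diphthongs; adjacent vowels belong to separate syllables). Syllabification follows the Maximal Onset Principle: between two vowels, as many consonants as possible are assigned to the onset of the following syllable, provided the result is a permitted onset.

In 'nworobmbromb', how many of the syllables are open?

Vowels present: o, o, o; each is a nucleus, giving 3 syllables.
σ1/σ2 boundary: just /r/ — single C goes to the following onset.
σ2/σ3 boundary: /bmbr/; trying suffixes from longest down, /br/ is the first permitted one, so coda /bm/ | onset /br/.
Syllabification: nwo.robm.bromb.
Classifying each syllable: /nwo/ (open), /robm/ (closed), /bromb/ (closed).
Open syllables: 1.

1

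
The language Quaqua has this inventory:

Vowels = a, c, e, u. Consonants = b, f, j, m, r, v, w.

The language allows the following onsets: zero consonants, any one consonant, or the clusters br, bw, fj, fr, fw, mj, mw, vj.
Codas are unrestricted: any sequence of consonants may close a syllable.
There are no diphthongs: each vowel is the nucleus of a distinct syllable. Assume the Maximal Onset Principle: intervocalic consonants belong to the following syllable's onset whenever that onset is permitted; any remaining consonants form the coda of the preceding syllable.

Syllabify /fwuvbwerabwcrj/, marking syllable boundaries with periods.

fwuv.bwe.ra.bwcrj

Vowels present: u, e, a, c; each is a nucleus, giving 4 syllables.
/u…e/ gap (V1→V2): /vbw/ — longest licit onset from the right is /bw/, leaving /v/ as coda.
/e…a/ gap (V2→V3): just /r/ — single C goes to the following onset.
/a…c/ gap (V3→V4): /bw/ — entire cluster is a permitted onset → onset /bw/, coda ∅.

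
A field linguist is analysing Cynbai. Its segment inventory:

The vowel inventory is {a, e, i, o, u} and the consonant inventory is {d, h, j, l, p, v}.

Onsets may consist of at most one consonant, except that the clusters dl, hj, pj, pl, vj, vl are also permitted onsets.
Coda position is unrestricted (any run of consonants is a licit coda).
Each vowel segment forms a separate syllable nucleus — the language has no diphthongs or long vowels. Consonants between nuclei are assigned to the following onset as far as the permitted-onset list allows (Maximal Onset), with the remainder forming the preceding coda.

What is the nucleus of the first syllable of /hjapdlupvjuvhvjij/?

The vowels are a, u, u, i — 4 nuclei, so 4 syllables.
The first nucleus (vowel 1 from the left) is /a/.

a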